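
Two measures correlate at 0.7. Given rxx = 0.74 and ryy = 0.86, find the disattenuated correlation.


r_corrected = rxy / sqrt(rxx * ryy)
= 0.7 / sqrt(0.74 * 0.86)
= 0.7 / sqrt(0.6364)
= 0.7 / 0.797747
r_corrected = 0.8775

0.8775


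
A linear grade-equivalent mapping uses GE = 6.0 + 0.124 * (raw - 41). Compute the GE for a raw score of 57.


raw - median = 57 - 41 = 16
slope * diff = 0.124 * 16 = 1.984
GE = 6.0 + 1.984
GE = 7.984

7.984


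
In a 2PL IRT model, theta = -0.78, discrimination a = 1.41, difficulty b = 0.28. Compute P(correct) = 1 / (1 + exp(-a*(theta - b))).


a*(theta - b) = 1.41 * (-0.78 - 0.28) = -1.4946
exp(--1.4946) = 4.4576
P = 1 / (1 + 4.4576)
P = 0.1832

0.1832


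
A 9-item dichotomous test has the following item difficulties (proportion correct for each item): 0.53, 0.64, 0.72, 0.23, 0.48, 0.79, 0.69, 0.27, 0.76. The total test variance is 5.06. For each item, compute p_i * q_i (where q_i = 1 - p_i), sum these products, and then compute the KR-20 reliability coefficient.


For each item, compute p_i * q_i:
  Item 1: 0.53 * 0.47 = 0.2491
  Item 2: 0.64 * 0.36 = 0.2304
  Item 3: 0.72 * 0.28 = 0.2016
  Item 4: 0.23 * 0.77 = 0.1771
  Item 5: 0.48 * 0.52 = 0.2496
  Item 6: 0.79 * 0.21 = 0.1659
  Item 7: 0.69 * 0.31 = 0.2139
  Item 8: 0.27 * 0.73 = 0.1971
  Item 9: 0.76 * 0.24 = 0.1824
Sum(p_i * q_i) = 0.2491 + 0.2304 + 0.2016 + 0.1771 + 0.2496 + 0.1659 + 0.2139 + 0.1971 + 0.1824 = 1.8671
KR-20 = (k/(k-1)) * (1 - Sum(p_i*q_i) / Var_total)
= (9/8) * (1 - 1.8671/5.06)
= 1.125 * 0.631
KR-20 = 0.7099

0.7099


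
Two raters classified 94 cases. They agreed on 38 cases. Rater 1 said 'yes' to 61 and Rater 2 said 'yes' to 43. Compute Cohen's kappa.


P_o = 38/94 = 0.404255
P_e = (61*43 + 33*51) / 8836 = 0.487325
kappa = (P_o - P_e) / (1 - P_e)
kappa = (0.404255 - 0.487325) / (1 - 0.487325)
kappa = -0.162

-0.162


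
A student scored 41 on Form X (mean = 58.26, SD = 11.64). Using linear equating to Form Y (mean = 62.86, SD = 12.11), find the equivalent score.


slope = SD_Y / SD_X = 12.11 / 11.64 ~ 1.0404
intercept = mean_Y - slope * mean_X = 62.86 - (12.11 / 11.64) * 58.26 ~ 2.2476
Y = slope * X + intercept. To avoid rounding drift from the rounded slope/intercept, evaluate the equivalent form Y = mean_Y + SD_Y * (X - mean_X) / SD_X at full precision:
Y = 62.86 + 12.11 * (41 - 58.26) / 11.64
Y = 62.86 - 12.11 * 17.26 / 11.64
Y = 62.86 - 209.0186 / 11.64
Y = 62.86 - 17.9569
Y = 44.9031

44.9031


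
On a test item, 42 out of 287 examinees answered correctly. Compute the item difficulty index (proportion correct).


Item difficulty p = number correct / total examinees
p = 42 / 287
p = 0.1463

0.1463


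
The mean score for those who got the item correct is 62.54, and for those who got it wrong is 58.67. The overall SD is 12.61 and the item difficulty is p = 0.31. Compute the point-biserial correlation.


q = 1 - p = 0.69
rpb = ((M1 - M0) / SD) * sqrt(p * q)
rpb = ((62.54 - 58.67) / 12.61) * sqrt(0.31 * 0.69)
rpb = 0.1419

0.1419


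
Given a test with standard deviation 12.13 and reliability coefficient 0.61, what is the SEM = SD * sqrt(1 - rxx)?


SEM = SD * sqrt(1 - rxx)
SEM = 12.13 * sqrt(1 - 0.61)
SEM = 12.13 * sqrt(0.39) = 12.13 * 0.6245
SEM = 7.5752

7.5752


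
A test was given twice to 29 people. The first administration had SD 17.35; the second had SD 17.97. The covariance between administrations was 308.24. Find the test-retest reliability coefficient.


r = cov(X,Y) / (SD_X * SD_Y)
r = 308.24 / (17.35 * 17.97)
r = 308.24 / 311.7795
r = 0.9886

0.9886


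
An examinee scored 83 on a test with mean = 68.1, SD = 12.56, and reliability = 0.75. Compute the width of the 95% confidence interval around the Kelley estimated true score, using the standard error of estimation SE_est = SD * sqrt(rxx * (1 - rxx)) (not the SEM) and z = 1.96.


True score estimate = 0.75*83 + 0.25*68.1 = 79.275
SE_est = SD * sqrt(rxx * (1 - rxx)) = 12.56 * sqrt(0.75 * 0.25) = 12.56 * sqrt(0.1875) = 5.43864
CI = T_est +/- z * SE_est, so width = 2 * z * SE_est = 2 * 1.96 * 5.43864
Width = 21.3195

21.3195


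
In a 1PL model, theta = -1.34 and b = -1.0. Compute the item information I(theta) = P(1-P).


P = 1/(1+exp(-(-1.34--1.0))) = 0.4158
I = P*(1-P) = 0.4158 * 0.5842
I = 0.2429

0.2429


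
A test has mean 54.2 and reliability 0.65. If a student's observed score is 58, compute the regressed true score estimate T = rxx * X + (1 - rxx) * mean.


T_est = rxx * X + (1 - rxx) * mean
T_est = 0.65 * 58 + 0.35 * 54.2
T_est = 37.7 + 18.97
T_est = 56.67

56.67


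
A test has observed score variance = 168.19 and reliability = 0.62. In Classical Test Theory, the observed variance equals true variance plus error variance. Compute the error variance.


var_true = rxx * var_obs = 0.62 * 168.19 = 104.2778
var_error = var_obs - var_true
var_error = 168.19 - 104.2778
var_error = 63.9122

63.9122


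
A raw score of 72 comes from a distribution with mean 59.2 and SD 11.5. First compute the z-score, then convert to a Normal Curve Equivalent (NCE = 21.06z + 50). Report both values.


z = (X - mean) / SD = (72 - 59.2) / 11.5
z = 12.8 / 11.5
z = 1.113
NCE = NCE = 21.06z + 50
Carry z at full precision (z = 12.8 / 11.5) into the conversion:
NCE = 21.06 * (12.8 / 11.5) + 50 = 269.568 / 11.5 + 50
NCE = 23.4407 + 50
NCE = 73.4407

73.4407


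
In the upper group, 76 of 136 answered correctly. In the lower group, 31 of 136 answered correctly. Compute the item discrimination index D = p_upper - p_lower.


p_upper = 76/136 = 0.5588
p_lower = 31/136 = 0.2279
D = 0.5588 - 0.2279 = 0.3309

0.3309


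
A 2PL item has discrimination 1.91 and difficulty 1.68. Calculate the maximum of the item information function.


For 2PL, max info at theta = b = 1.68
I_max = a^2 / 4 = 1.91^2 / 4
= 3.6481 / 4
I_max = 0.912

0.912


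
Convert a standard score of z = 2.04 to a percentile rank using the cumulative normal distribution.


CDF(z) = 0.5 * (1 + erf(z/sqrt(2)))
erf(1.4425) = 0.9586
CDF = 0.9793
Percentile rank = 0.9793 * 100 = 97.93

97.93


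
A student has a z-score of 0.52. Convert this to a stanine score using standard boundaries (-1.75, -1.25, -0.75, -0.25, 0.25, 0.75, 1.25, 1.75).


Stanine boundaries: [-1.75, -1.25, -0.75, -0.25, 0.25, 0.75, 1.25, 1.75]
z = 0.52
Check each boundary:
  z >= -1.75 -> could be stanine 2
  z >= -1.25 -> could be stanine 3
  z >= -0.75 -> could be stanine 4
  z >= -0.25 -> could be stanine 5
  z >= 0.25 -> could be stanine 6
  z < 0.75
  z < 1.25
  z < 1.75
Highest qualifying boundary gives stanine = 6

6


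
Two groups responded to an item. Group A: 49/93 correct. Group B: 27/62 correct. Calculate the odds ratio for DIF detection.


Odds_A = 49/44 = 1.1136
Odds_B = 27/35 = 0.7714
OR = Odds_A / Odds_B = 1.1136 / 0.7714
Exactly, OR = (49 * 35) / (44 * 27) = 1715 / 1188
OR = 1.4436

1.4436


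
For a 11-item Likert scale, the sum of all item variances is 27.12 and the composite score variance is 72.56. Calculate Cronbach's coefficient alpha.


alpha = (k/(k-1)) * (1 - sum(si^2)/s_total^2)
= (11/10) * (1 - 27.12/72.56)
alpha = 0.6889

0.6889


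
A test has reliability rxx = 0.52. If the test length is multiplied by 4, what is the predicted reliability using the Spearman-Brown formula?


r_new = (n * rxx) / (1 + (n-1) * rxx)
r_new = (4 * 0.52) / (1 + 3 * 0.52)
r_new = 2.08 / 2.56
r_new = 0.8125

0.8125


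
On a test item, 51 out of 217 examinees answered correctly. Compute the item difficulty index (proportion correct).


Item difficulty p = number correct / total examinees
p = 51 / 217
p = 0.235

0.235


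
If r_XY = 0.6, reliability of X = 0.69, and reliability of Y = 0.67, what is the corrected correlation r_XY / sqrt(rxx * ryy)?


r_corrected = rxy / sqrt(rxx * ryy)
= 0.6 / sqrt(0.69 * 0.67)
= 0.6 / sqrt(0.4623)
= 0.6 / 0.679926
r_corrected = 0.8824

0.8824


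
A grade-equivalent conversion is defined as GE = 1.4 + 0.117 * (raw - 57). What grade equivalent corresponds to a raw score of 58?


raw - median = 58 - 57 = 1
slope * diff = 0.117 * 1 = 0.117
GE = 1.4 + 0.117
GE = 1.517

1.517


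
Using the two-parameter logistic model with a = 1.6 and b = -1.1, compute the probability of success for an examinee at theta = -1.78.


a*(theta - b) = 1.6 * (-1.78 - -1.1) = -1.088
exp(--1.088) = 2.9683
P = 1 / (1 + 2.9683)
P = 0.252

0.252


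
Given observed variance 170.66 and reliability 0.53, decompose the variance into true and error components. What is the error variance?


var_true = rxx * var_obs = 0.53 * 170.66 = 90.4498
var_error = var_obs - var_true
var_error = 170.66 - 90.4498
var_error = 80.2102

80.2102


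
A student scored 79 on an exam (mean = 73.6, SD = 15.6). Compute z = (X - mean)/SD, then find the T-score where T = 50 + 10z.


z = (X - mean) / SD = (79 - 73.6) / 15.6
z = 5.4 / 15.6
z = 0.3462
T-score = T = 50 + 10z
Carry z at full precision (z = 5.4 / 15.6) into the conversion:
T-score = 50 + 10 * (5.4 / 15.6) = 50 + 54 / 15.6
T-score = 50 + 3.4615
T-score = 53.4615

53.4615


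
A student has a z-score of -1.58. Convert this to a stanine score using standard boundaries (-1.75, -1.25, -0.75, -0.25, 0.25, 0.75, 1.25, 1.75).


Stanine boundaries: [-1.75, -1.25, -0.75, -0.25, 0.25, 0.75, 1.25, 1.75]
z = -1.58
Check each boundary:
  z >= -1.75 -> could be stanine 2
  z < -1.25
  z < -0.75
  z < -0.25
  z < 0.25
  z < 0.75
  z < 1.25
  z < 1.75
Highest qualifying boundary gives stanine = 2

2


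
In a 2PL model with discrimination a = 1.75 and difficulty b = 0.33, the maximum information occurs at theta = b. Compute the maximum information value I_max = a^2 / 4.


For 2PL, max info at theta = b = 0.33
I_max = a^2 / 4 = 1.75^2 / 4
= 3.0625 / 4
I_max = 0.7656

0.7656


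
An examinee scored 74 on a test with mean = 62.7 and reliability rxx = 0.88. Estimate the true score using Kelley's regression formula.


T_est = rxx * X + (1 - rxx) * mean
T_est = 0.88 * 74 + 0.12 * 62.7
T_est = 65.12 + 7.524
T_est = 72.644

72.644


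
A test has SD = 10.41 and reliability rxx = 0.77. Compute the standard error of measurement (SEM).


SEM = SD * sqrt(1 - rxx)
SEM = 10.41 * sqrt(1 - 0.77)
SEM = 10.41 * sqrt(0.23) = 10.41 * 0.479583
SEM = 4.9925

4.9925


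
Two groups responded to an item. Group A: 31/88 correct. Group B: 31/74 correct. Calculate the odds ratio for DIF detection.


Odds_A = 31/57 = 0.5439
Odds_B = 31/43 = 0.7209
OR = Odds_A / Odds_B = 0.5439 / 0.7209
Exactly, OR = (31 * 43) / (57 * 31) = 1333 / 1767
OR = 0.7544

0.7544


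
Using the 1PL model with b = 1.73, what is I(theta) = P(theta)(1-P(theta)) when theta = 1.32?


P = 1/(1+exp(-(1.32-1.73))) = 0.3989
I = P*(1-P) = 0.3989 * 0.6011
I = 0.2398

0.2398


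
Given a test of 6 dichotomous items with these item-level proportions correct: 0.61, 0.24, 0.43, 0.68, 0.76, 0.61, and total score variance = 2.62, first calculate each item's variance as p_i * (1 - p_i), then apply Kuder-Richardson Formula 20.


For each item, compute p_i * q_i:
  Item 1: 0.61 * 0.39 = 0.2379
  Item 2: 0.24 * 0.76 = 0.1824
  Item 3: 0.43 * 0.57 = 0.2451
  Item 4: 0.68 * 0.32 = 0.2176
  Item 5: 0.76 * 0.24 = 0.1824
  Item 6: 0.61 * 0.39 = 0.2379
Sum(p_i * q_i) = 0.2379 + 0.1824 + 0.2451 + 0.2176 + 0.1824 + 0.2379 = 1.3033
KR-20 = (k/(k-1)) * (1 - Sum(p_i*q_i) / Var_total)
= (6/5) * (1 - 1.3033/2.62)
= 1.2 * 0.5026
KR-20 = 0.6031

0.6031


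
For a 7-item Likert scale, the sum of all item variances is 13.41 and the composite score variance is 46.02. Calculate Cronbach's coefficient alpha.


alpha = (k/(k-1)) * (1 - sum(si^2)/s_total^2)
= (7/6) * (1 - 13.41/46.02)
alpha = 0.8267

0.8267


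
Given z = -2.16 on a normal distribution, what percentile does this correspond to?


CDF(z) = 0.5 * (1 + erf(z/sqrt(2)))
erf(-1.5274) = -0.9692
CDF = 0.0154
Percentile rank = 0.0154 * 100 = 1.54

1.54


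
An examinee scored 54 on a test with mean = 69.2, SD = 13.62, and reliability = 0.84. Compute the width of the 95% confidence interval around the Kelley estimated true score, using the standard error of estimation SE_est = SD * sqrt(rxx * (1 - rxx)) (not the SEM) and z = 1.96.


True score estimate = 0.84*54 + 0.16*69.2 = 56.432
SE_est = SD * sqrt(rxx * (1 - rxx)) = 13.62 * sqrt(0.84 * 0.16) = 13.62 * sqrt(0.1344) = 4.993174
CI = T_est +/- z * SE_est, so width = 2 * z * SE_est = 2 * 1.96 * 4.993174
Width = 19.5732

19.5732


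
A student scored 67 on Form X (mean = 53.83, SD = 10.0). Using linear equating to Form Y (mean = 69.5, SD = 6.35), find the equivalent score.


slope = SD_Y / SD_X = 6.35 / 10.0 ~ 0.635
intercept = mean_Y - slope * mean_X = 69.5 - (6.35 / 10.0) * 53.83 ~ 35.318
Y = slope * X + intercept. To avoid rounding drift from the rounded slope/intercept, evaluate the equivalent form Y = mean_Y + SD_Y * (X - mean_X) / SD_X at full precision:
Y = 69.5 + 6.35 * (67 - 53.83) / 10.0
Y = 69.5 + 6.35 * 13.17 / 10.0
Y = 69.5 + 83.6295 / 10.0
Y = 69.5 + 8.3629
Y = 77.8629

77.8629


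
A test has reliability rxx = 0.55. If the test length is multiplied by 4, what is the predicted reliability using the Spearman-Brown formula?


r_new = (n * rxx) / (1 + (n-1) * rxx)
r_new = (4 * 0.55) / (1 + 3 * 0.55)
r_new = 2.2 / 2.65
r_new = 0.8302

0.8302


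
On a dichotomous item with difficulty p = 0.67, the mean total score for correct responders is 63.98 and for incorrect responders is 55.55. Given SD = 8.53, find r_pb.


q = 1 - p = 0.33
rpb = ((M1 - M0) / SD) * sqrt(p * q)
rpb = ((63.98 - 55.55) / 8.53) * sqrt(0.67 * 0.33)
rpb = 0.4647

0.4647


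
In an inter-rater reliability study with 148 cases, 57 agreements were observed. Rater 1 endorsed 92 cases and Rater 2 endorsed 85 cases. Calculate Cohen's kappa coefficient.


P_o = 57/148 = 0.385135
P_e = (92*85 + 56*63) / 21904 = 0.518079
kappa = (P_o - P_e) / (1 - P_e)
kappa = (0.385135 - 0.518079) / (1 - 0.518079)
kappa = -0.2759

-0.2759


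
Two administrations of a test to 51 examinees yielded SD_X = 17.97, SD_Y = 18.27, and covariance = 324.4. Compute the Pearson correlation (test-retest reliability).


r = cov(X,Y) / (SD_X * SD_Y)
r = 324.4 / (17.97 * 18.27)
r = 324.4 / 328.3119
r = 0.9881

0.9881


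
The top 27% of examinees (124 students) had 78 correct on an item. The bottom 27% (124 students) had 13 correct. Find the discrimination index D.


p_upper = 78/124 = 0.629
p_lower = 13/124 = 0.1048
D = 0.629 - 0.1048 = 0.5242

0.5242


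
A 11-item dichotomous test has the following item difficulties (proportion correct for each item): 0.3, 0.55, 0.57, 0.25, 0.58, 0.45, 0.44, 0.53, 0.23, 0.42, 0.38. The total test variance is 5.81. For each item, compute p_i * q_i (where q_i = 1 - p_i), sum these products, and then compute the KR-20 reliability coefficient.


For each item, compute p_i * q_i:
  Item 1: 0.3 * 0.7 = 0.21
  Item 2: 0.55 * 0.45 = 0.2475
  Item 3: 0.57 * 0.43 = 0.2451
  Item 4: 0.25 * 0.75 = 0.1875
  Item 5: 0.58 * 0.42 = 0.2436
  Item 6: 0.45 * 0.55 = 0.2475
  Item 7: 0.44 * 0.56 = 0.2464
  Item 8: 0.53 * 0.47 = 0.2491
  Item 9: 0.23 * 0.77 = 0.1771
  Item 10: 0.42 * 0.58 = 0.2436
  Item 11: 0.38 * 0.62 = 0.2356
Sum(p_i * q_i) = 0.21 + 0.2475 + 0.2451 + 0.1875 + 0.2436 + 0.2475 + 0.2464 + 0.2491 + 0.1771 + 0.2436 + 0.2356 = 2.533
KR-20 = (k/(k-1)) * (1 - Sum(p_i*q_i) / Var_total)
= (11/10) * (1 - 2.533/5.81)
= 1.1 * 0.564
KR-20 = 0.6204

0.6204


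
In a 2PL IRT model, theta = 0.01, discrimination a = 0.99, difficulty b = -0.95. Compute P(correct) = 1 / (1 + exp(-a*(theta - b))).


a*(theta - b) = 0.99 * (0.01 - -0.95) = 0.9504
exp(-0.9504) = 0.3866
P = 1 / (1 + 0.3866)
P = 0.7212

0.7212


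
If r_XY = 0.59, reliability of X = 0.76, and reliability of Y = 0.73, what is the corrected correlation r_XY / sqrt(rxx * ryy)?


r_corrected = rxy / sqrt(rxx * ryy)
= 0.59 / sqrt(0.76 * 0.73)
= 0.59 / sqrt(0.5548)
= 0.59 / 0.744849
r_corrected = 0.7921

0.7921


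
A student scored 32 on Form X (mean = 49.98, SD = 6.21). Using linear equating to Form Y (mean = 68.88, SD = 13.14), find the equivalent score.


slope = SD_Y / SD_X = 13.14 / 6.21 ~ 2.1159
intercept = mean_Y - slope * mean_X = 68.88 - (13.14 / 6.21) * 49.98 ~ -36.8748
Y = slope * X + intercept. To avoid rounding drift from the rounded slope/intercept, evaluate the equivalent form Y = mean_Y + SD_Y * (X - mean_X) / SD_X at full precision:
Y = 68.88 + 13.14 * (32 - 49.98) / 6.21
Y = 68.88 - 13.14 * 17.98 / 6.21
Y = 68.88 - 236.2572 / 6.21
Y = 68.88 - 38.0446
Y = 30.8354

30.8354


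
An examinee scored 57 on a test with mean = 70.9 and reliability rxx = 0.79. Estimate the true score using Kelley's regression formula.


T_est = rxx * X + (1 - rxx) * mean
T_est = 0.79 * 57 + 0.21 * 70.9
T_est = 45.03 + 14.889
T_est = 59.919

59.919


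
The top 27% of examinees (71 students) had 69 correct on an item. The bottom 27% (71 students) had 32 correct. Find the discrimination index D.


p_upper = 69/71 = 0.9718
p_lower = 32/71 = 0.4507
D = 0.9718 - 0.4507 = 0.5211

0.5211


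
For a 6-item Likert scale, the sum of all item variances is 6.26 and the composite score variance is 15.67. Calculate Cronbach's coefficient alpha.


alpha = (k/(k-1)) * (1 - sum(si^2)/s_total^2)
= (6/5) * (1 - 6.26/15.67)
alpha = 0.7206

0.7206


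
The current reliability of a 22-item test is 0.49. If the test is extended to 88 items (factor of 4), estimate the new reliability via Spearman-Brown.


r_new = (n * rxx) / (1 + (n-1) * rxx)
r_new = (4 * 0.49) / (1 + 3 * 0.49)
r_new = 1.96 / 2.47
r_new = 0.7935

0.7935


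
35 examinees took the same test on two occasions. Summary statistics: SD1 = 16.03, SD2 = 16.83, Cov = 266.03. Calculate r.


r = cov(X,Y) / (SD_X * SD_Y)
r = 266.03 / (16.03 * 16.83)
r = 266.03 / 269.7849
r = 0.9861

0.9861


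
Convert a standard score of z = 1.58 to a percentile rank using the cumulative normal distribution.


CDF(z) = 0.5 * (1 + erf(z/sqrt(2)))
erf(1.1172) = 0.8859
CDF = 0.9429
Percentile rank = 0.9429 * 100 = 94.29

94.29


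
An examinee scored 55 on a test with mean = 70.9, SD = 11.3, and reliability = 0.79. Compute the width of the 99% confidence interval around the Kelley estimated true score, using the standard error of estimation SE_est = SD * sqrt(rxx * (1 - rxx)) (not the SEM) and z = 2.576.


True score estimate = 0.79*55 + 0.21*70.9 = 58.339
SE_est = SD * sqrt(rxx * (1 - rxx)) = 11.3 * sqrt(0.79 * 0.21) = 11.3 * sqrt(0.1659) = 4.602583
CI = T_est +/- z * SE_est, so width = 2 * z * SE_est = 2 * 2.576 * 4.602583
Width = 23.7125

23.7125


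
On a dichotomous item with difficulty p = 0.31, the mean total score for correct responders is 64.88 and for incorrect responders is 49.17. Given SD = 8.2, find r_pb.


q = 1 - p = 0.69
rpb = ((M1 - M0) / SD) * sqrt(p * q)
rpb = ((64.88 - 49.17) / 8.2) * sqrt(0.31 * 0.69)
rpb = 0.8861

0.8861


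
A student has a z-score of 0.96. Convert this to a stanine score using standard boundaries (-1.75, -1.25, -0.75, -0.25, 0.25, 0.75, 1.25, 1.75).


Stanine boundaries: [-1.75, -1.25, -0.75, -0.25, 0.25, 0.75, 1.25, 1.75]
z = 0.96
Check each boundary:
  z >= -1.75 -> could be stanine 2
  z >= -1.25 -> could be stanine 3
  z >= -0.75 -> could be stanine 4
  z >= -0.25 -> could be stanine 5
  z >= 0.25 -> could be stanine 6
  z >= 0.75 -> could be stanine 7
  z < 1.25
  z < 1.75
Highest qualifying boundary gives stanine = 7

7


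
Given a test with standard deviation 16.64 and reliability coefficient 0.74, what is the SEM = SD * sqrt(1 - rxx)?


SEM = SD * sqrt(1 - rxx)
SEM = 16.64 * sqrt(1 - 0.74)
SEM = 16.64 * sqrt(0.26) = 16.64 * 0.509902
SEM = 8.4848

8.4848


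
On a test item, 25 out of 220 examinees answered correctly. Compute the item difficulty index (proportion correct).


Item difficulty p = number correct / total examinees
p = 25 / 220
p = 0.1136

0.1136


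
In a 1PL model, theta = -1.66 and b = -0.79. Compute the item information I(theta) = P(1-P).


P = 1/(1+exp(-(-1.66--0.79))) = 0.2953
I = P*(1-P) = 0.2953 * 0.7047
I = 0.2081

0.2081


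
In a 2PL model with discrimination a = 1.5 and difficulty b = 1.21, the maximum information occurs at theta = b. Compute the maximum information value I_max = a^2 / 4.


For 2PL, max info at theta = b = 1.21
I_max = a^2 / 4 = 1.5^2 / 4
= 2.25 / 4
I_max = 0.5625

0.5625


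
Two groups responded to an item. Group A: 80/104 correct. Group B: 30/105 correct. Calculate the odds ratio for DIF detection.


Odds_A = 80/24 = 3.3333
Odds_B = 30/75 = 0.4
OR = Odds_A / Odds_B = 3.3333 / 0.4
Exactly, OR = (80 * 75) / (24 * 30) = 6000 / 720
OR = 8.3333

8.3333


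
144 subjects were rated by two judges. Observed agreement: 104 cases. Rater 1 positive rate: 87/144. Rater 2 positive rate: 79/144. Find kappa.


P_o = 104/144 = 0.722222
P_e = (87*79 + 57*65) / 20736 = 0.510127
kappa = (P_o - P_e) / (1 - P_e)
kappa = (0.722222 - 0.510127) / (1 - 0.510127)
kappa = 0.433

0.433


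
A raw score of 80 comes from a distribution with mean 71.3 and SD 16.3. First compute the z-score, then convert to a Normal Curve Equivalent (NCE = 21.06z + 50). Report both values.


z = (X - mean) / SD = (80 - 71.3) / 16.3
z = 8.7 / 16.3
z = 0.5337
NCE = NCE = 21.06z + 50
Carry z at full precision (z = 8.7 / 16.3) into the conversion:
NCE = 21.06 * (8.7 / 16.3) + 50 = 183.222 / 16.3 + 50
NCE = 11.2406 + 50
NCE = 61.2406

61.2406


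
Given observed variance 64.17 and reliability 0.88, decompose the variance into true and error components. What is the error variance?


var_true = rxx * var_obs = 0.88 * 64.17 = 56.4696
var_error = var_obs - var_true
var_error = 64.17 - 56.4696
var_error = 7.7004

7.7004


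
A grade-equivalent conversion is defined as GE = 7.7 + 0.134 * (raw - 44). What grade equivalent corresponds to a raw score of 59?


raw - median = 59 - 44 = 15
slope * diff = 0.134 * 15 = 2.01
GE = 7.7 + 2.01
GE = 9.71

9.71


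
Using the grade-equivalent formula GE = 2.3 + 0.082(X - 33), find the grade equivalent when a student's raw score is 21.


raw - median = 21 - 33 = -12
slope * diff = 0.082 * -12 = -0.984
GE = 2.3 + -0.984
GE = 1.316

1.316


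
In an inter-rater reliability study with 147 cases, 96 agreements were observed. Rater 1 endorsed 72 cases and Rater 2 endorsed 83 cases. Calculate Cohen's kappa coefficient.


P_o = 96/147 = 0.653061
P_e = (72*83 + 75*64) / 21609 = 0.498681
kappa = (P_o - P_e) / (1 - P_e)
kappa = (0.653061 - 0.498681) / (1 - 0.498681)
kappa = 0.3079

0.3079


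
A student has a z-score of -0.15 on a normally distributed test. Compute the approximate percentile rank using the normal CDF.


CDF(z) = 0.5 * (1 + erf(z/sqrt(2)))
erf(-0.1061) = -0.1192
CDF = 0.4404
Percentile rank = 0.4404 * 100 = 44.04

44.04


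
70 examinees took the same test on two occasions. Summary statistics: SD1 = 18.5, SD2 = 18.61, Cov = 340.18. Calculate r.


r = cov(X,Y) / (SD_X * SD_Y)
r = 340.18 / (18.5 * 18.61)
r = 340.18 / 344.285
r = 0.9881

0.9881


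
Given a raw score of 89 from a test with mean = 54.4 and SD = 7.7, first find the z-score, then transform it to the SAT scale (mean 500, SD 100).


z = (X - mean) / SD = (89 - 54.4) / 7.7
z = 34.6 / 7.7
z = 4.4935
SAT-scale = SAT = 500 + 100z
Carry z at full precision (z = 34.6 / 7.7) into the conversion:
SAT-scale = 500 + 100 * (34.6 / 7.7) = 500 + 3460 / 7.7
SAT-scale = 500 + 449.3506
SAT-scale = 949.3506

949.3506


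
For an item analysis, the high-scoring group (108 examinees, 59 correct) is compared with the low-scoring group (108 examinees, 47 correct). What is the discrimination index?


p_upper = 59/108 = 0.5463
p_lower = 47/108 = 0.4352
D = 0.5463 - 0.4352 = 0.1111

0.1111


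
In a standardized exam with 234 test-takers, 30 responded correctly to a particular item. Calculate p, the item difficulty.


Item difficulty p = number correct / total examinees
p = 30 / 234
p = 0.1282

0.1282


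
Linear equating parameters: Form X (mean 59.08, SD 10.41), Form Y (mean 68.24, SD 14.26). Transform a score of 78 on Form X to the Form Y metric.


slope = SD_Y / SD_X = 14.26 / 10.41 ~ 1.3698
intercept = mean_Y - slope * mean_X = 68.24 - (14.26 / 10.41) * 59.08 ~ -12.69
Y = slope * X + intercept. To avoid rounding drift from the rounded slope/intercept, evaluate the equivalent form Y = mean_Y + SD_Y * (X - mean_X) / SD_X at full precision:
Y = 68.24 + 14.26 * (78 - 59.08) / 10.41
Y = 68.24 + 14.26 * 18.92 / 10.41
Y = 68.24 + 269.7992 / 10.41
Y = 68.24 + 25.9173
Y = 94.1573

94.1573


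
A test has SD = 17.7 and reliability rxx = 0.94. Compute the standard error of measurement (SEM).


SEM = SD * sqrt(1 - rxx)
SEM = 17.7 * sqrt(1 - 0.94)
SEM = 17.7 * sqrt(0.06) = 17.7 * 0.244949
SEM = 4.3356

4.3356


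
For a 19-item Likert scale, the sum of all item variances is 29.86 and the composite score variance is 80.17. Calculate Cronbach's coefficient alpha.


alpha = (k/(k-1)) * (1 - sum(si^2)/s_total^2)
= (19/18) * (1 - 29.86/80.17)
alpha = 0.6624

0.6624


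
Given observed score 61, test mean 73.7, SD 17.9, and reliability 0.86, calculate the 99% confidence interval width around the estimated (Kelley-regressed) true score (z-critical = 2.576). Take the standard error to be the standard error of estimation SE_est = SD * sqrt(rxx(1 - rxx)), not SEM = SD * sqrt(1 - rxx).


True score estimate = 0.86*61 + 0.14*73.7 = 62.778
SE_est = SD * sqrt(rxx * (1 - rxx)) = 17.9 * sqrt(0.86 * 0.14) = 17.9 * sqrt(0.1204) = 6.211068
CI = T_est +/- z * SE_est, so width = 2 * z * SE_est = 2 * 2.576 * 6.211068
Width = 31.9994

31.9994


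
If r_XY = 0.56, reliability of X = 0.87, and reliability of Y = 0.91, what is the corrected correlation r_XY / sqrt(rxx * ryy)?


r_corrected = rxy / sqrt(rxx * ryy)
= 0.56 / sqrt(0.87 * 0.91)
= 0.56 / sqrt(0.7917)
= 0.56 / 0.889775
r_corrected = 0.6294

0.6294


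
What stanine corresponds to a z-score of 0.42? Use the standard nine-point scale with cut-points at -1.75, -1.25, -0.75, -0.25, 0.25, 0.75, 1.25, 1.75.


Stanine boundaries: [-1.75, -1.25, -0.75, -0.25, 0.25, 0.75, 1.25, 1.75]
z = 0.42
Check each boundary:
  z >= -1.75 -> could be stanine 2
  z >= -1.25 -> could be stanine 3
  z >= -0.75 -> could be stanine 4
  z >= -0.25 -> could be stanine 5
  z >= 0.25 -> could be stanine 6
  z < 0.75
  z < 1.25
  z < 1.75
Highest qualifying boundary gives stanine = 6

6


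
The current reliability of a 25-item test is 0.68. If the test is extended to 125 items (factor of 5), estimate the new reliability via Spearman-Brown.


r_new = (n * rxx) / (1 + (n-1) * rxx)
r_new = (5 * 0.68) / (1 + 4 * 0.68)
r_new = 3.4 / 3.72
r_new = 0.914

0.914


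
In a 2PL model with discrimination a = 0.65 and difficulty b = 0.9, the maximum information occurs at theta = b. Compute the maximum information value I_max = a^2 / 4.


For 2PL, max info at theta = b = 0.9
I_max = a^2 / 4 = 0.65^2 / 4
= 0.4225 / 4
I_max = 0.1056

0.1056


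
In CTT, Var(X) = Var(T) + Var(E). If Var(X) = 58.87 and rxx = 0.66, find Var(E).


var_true = rxx * var_obs = 0.66 * 58.87 = 38.8542
var_error = var_obs - var_true
var_error = 58.87 - 38.8542
var_error = 20.0158

20.0158


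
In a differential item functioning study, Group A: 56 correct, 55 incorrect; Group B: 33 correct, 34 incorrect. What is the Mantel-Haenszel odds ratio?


Odds_A = 56/55 = 1.0182
Odds_B = 33/34 = 0.9706
OR = Odds_A / Odds_B = 1.0182 / 0.9706
Exactly, OR = (56 * 34) / (55 * 33) = 1904 / 1815
OR = 1.049

1.049


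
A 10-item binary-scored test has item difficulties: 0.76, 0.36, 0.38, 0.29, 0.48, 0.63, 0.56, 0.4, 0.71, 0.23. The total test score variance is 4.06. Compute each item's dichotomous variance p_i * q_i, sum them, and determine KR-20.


For each item, compute p_i * q_i:
  Item 1: 0.76 * 0.24 = 0.1824
  Item 2: 0.36 * 0.64 = 0.2304
  Item 3: 0.38 * 0.62 = 0.2356
  Item 4: 0.29 * 0.71 = 0.2059
  Item 5: 0.48 * 0.52 = 0.2496
  Item 6: 0.63 * 0.37 = 0.2331
  Item 7: 0.56 * 0.44 = 0.2464
  Item 8: 0.4 * 0.6 = 0.24
  Item 9: 0.71 * 0.29 = 0.2059
  Item 10: 0.23 * 0.77 = 0.1771
Sum(p_i * q_i) = 0.1824 + 0.2304 + 0.2356 + 0.2059 + 0.2496 + 0.2331 + 0.2464 + 0.24 + 0.2059 + 0.1771 = 2.2064
KR-20 = (k/(k-1)) * (1 - Sum(p_i*q_i) / Var_total)
= (10/9) * (1 - 2.2064/4.06)
= 1.1111 * 0.4566
KR-20 = 0.5073

0.5073


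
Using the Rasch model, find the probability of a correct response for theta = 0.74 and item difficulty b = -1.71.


theta - b = 0.74 - -1.71 = 2.45
exp(-(theta - b)) = exp(-2.45) = 0.0863
P = 1 / (1 + 0.0863)
P = 0.9206

0.9206


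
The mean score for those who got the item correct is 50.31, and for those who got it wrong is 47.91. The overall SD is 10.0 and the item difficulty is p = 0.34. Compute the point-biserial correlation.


q = 1 - p = 0.66
rpb = ((M1 - M0) / SD) * sqrt(p * q)
rpb = ((50.31 - 47.91) / 10.0) * sqrt(0.34 * 0.66)
rpb = 0.1137

0.1137


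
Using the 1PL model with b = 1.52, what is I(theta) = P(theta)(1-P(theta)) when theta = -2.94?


P = 1/(1+exp(-(-2.94-1.52))) = 0.0114
I = P*(1-P) = 0.0114 * 0.9886
I = 0.0113

0.0113


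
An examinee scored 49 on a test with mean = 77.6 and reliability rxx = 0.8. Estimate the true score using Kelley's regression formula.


T_est = rxx * X + (1 - rxx) * mean
T_est = 0.8 * 49 + 0.2 * 77.6
T_est = 39.2 + 15.52
T_est = 54.72

54.72


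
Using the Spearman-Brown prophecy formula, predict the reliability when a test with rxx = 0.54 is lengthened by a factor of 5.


r_new = (n * rxx) / (1 + (n-1) * rxx)
r_new = (5 * 0.54) / (1 + 4 * 0.54)
r_new = 2.7 / 3.16
r_new = 0.8544

0.8544


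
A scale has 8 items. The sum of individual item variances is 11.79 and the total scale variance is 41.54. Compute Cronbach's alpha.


alpha = (k/(k-1)) * (1 - sum(si^2)/s_total^2)
= (8/7) * (1 - 11.79/41.54)
alpha = 0.8185

0.8185


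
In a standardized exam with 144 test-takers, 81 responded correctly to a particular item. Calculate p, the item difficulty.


Item difficulty p = number correct / total examinees
p = 81 / 144
p = 0.5625

0.5625


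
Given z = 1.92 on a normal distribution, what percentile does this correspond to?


CDF(z) = 0.5 * (1 + erf(z/sqrt(2)))
erf(1.3576) = 0.9451
CDF = 0.9726
Percentile rank = 0.9726 * 100 = 97.26

97.26


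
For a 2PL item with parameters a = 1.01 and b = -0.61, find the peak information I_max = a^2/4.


For 2PL, max info at theta = b = -0.61
I_max = a^2 / 4 = 1.01^2 / 4
= 1.0201 / 4
I_max = 0.255

0.255


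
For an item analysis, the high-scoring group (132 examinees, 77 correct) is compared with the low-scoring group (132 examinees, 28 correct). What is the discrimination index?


p_upper = 77/132 = 0.5833
p_lower = 28/132 = 0.2121
D = 0.5833 - 0.2121 = 0.3712

0.3712


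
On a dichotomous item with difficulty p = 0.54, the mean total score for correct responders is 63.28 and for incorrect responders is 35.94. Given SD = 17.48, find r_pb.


q = 1 - p = 0.46
rpb = ((M1 - M0) / SD) * sqrt(p * q)
rpb = ((63.28 - 35.94) / 17.48) * sqrt(0.54 * 0.46)
rpb = 0.7795

0.7795


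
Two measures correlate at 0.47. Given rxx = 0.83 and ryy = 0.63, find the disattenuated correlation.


r_corrected = rxy / sqrt(rxx * ryy)
= 0.47 / sqrt(0.83 * 0.63)
= 0.47 / sqrt(0.5229)
= 0.47 / 0.723118
r_corrected = 0.65

0.65


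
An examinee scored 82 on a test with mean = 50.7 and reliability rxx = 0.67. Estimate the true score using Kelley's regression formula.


T_est = rxx * X + (1 - rxx) * mean
T_est = 0.67 * 82 + 0.33 * 50.7
T_est = 54.94 + 16.731
T_est = 71.671

71.671


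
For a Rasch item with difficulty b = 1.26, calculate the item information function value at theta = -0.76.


P = 1/(1+exp(-(-0.76-1.26))) = 0.1171
I = P*(1-P) = 0.1171 * 0.8829
I = 0.1034

0.1034


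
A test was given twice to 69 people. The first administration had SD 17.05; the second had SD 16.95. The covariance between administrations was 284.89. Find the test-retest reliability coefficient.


r = cov(X,Y) / (SD_X * SD_Y)
r = 284.89 / (17.05 * 16.95)
r = 284.89 / 288.9975
r = 0.9858

0.9858


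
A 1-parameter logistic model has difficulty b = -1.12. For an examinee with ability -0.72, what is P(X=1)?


theta - b = -0.72 - -1.12 = 0.4
exp(-(theta - b)) = exp(-0.4) = 0.6703
P = 1 / (1 + 0.6703)
P = 0.5987

0.5987


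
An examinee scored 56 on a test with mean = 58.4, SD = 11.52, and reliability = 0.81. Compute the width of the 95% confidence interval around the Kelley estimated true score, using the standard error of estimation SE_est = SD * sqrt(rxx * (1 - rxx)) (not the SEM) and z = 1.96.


True score estimate = 0.81*56 + 0.19*58.4 = 56.456
SE_est = SD * sqrt(rxx * (1 - rxx)) = 11.52 * sqrt(0.81 * 0.19) = 11.52 * sqrt(0.1539) = 4.519306
CI = T_est +/- z * SE_est, so width = 2 * z * SE_est = 2 * 1.96 * 4.519306
Width = 17.7157

17.7157


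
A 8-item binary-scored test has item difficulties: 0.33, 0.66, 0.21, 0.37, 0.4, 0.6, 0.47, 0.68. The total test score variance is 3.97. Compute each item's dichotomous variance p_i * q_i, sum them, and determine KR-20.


For each item, compute p_i * q_i:
  Item 1: 0.33 * 0.67 = 0.2211
  Item 2: 0.66 * 0.34 = 0.2244
  Item 3: 0.21 * 0.79 = 0.1659
  Item 4: 0.37 * 0.63 = 0.2331
  Item 5: 0.4 * 0.6 = 0.24
  Item 6: 0.6 * 0.4 = 0.24
  Item 7: 0.47 * 0.53 = 0.2491
  Item 8: 0.68 * 0.32 = 0.2176
Sum(p_i * q_i) = 0.2211 + 0.2244 + 0.1659 + 0.2331 + 0.24 + 0.24 + 0.2491 + 0.2176 = 1.7912
KR-20 = (k/(k-1)) * (1 - Sum(p_i*q_i) / Var_total)
= (8/7) * (1 - 1.7912/3.97)
= 1.1429 * 0.5488
KR-20 = 0.6272

0.6272


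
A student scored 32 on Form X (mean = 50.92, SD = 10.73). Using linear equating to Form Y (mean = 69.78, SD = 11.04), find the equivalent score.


slope = SD_Y / SD_X = 11.04 / 10.73 ~ 1.0289
intercept = mean_Y - slope * mean_X = 69.78 - (11.04 / 10.73) * 50.92 ~ 17.3889
Y = slope * X + intercept. To avoid rounding drift from the rounded slope/intercept, evaluate the equivalent form Y = mean_Y + SD_Y * (X - mean_X) / SD_X at full precision:
Y = 69.78 + 11.04 * (32 - 50.92) / 10.73
Y = 69.78 - 11.04 * 18.92 / 10.73
Y = 69.78 - 208.8768 / 10.73
Y = 69.78 - 19.4666
Y = 50.3134

50.3134


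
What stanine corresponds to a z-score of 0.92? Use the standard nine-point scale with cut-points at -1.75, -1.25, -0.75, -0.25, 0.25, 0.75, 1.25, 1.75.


Stanine boundaries: [-1.75, -1.25, -0.75, -0.25, 0.25, 0.75, 1.25, 1.75]
z = 0.92
Check each boundary:
  z >= -1.75 -> could be stanine 2
  z >= -1.25 -> could be stanine 3
  z >= -0.75 -> could be stanine 4
  z >= -0.25 -> could be stanine 5
  z >= 0.25 -> could be stanine 6
  z >= 0.75 -> could be stanine 7
  z < 1.25
  z < 1.75
Highest qualifying boundary gives stanine = 7

7


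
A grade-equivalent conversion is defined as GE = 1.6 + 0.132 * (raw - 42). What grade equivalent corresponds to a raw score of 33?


raw - median = 33 - 42 = -9
slope * diff = 0.132 * -9 = -1.188
GE = 1.6 + -1.188
GE = 0.412

0.412


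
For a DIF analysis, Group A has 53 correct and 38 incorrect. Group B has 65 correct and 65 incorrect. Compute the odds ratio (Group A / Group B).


Odds_A = 53/38 = 1.3947
Odds_B = 65/65 = 1.0
OR = Odds_A / Odds_B = 1.3947 / 1.0
Exactly, OR = (53 * 65) / (38 * 65) = 3445 / 2470
OR = 1.3947

1.3947


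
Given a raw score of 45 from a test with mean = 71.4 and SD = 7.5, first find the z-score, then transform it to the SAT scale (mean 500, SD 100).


z = (X - mean) / SD = (45 - 71.4) / 7.5
z = -26.4 / 7.5
z = -3.52
SAT-scale = SAT = 500 + 100z
Carry z at full precision (z = -26.4 / 7.5) into the conversion:
SAT-scale = 500 + 100 * (-26.4 / 7.5) = 500 + -2640 / 7.5
SAT-scale = 500 + -352.0
SAT-scale = 148.0

148.0


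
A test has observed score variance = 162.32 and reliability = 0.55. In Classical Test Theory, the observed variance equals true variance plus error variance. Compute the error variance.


var_true = rxx * var_obs = 0.55 * 162.32 = 89.276
var_error = var_obs - var_true
var_error = 162.32 - 89.276
var_error = 73.044

73.044


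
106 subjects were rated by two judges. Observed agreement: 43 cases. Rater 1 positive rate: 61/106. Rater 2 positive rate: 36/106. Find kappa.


P_o = 43/106 = 0.40566
P_e = (61*36 + 45*70) / 11236 = 0.475792
kappa = (P_o - P_e) / (1 - P_e)
kappa = (0.40566 - 0.475792) / (1 - 0.475792)
kappa = -0.1338

-0.1338


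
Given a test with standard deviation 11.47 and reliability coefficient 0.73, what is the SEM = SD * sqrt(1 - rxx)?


SEM = SD * sqrt(1 - rxx)
SEM = 11.47 * sqrt(1 - 0.73)
SEM = 11.47 * sqrt(0.27) = 11.47 * 0.519615
SEM = 5.96

5.96


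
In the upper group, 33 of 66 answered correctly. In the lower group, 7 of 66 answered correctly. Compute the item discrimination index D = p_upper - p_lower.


p_upper = 33/66 = 0.5
p_lower = 7/66 = 0.1061
D = 0.5 - 0.1061 = 0.3939

0.3939


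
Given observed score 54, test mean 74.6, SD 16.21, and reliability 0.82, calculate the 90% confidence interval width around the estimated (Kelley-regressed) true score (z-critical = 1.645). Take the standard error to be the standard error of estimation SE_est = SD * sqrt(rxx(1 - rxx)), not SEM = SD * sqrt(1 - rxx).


True score estimate = 0.82*54 + 0.18*74.6 = 57.708
SE_est = SD * sqrt(rxx * (1 - rxx)) = 16.21 * sqrt(0.82 * 0.18) = 16.21 * sqrt(0.1476) = 6.227679
CI = T_est +/- z * SE_est, so width = 2 * z * SE_est = 2 * 1.645 * 6.227679
Width = 20.4891

20.4891


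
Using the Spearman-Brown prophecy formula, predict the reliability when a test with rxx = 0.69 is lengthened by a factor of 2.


r_new = (n * rxx) / (1 + (n-1) * rxx)
r_new = (2 * 0.69) / (1 + 1 * 0.69)
r_new = 1.38 / 1.69
r_new = 0.8166

0.8166


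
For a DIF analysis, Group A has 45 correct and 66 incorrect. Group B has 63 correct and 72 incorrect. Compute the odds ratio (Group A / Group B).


Odds_A = 45/66 = 0.6818
Odds_B = 63/72 = 0.875
OR = Odds_A / Odds_B = 0.6818 / 0.875
Exactly, OR = (45 * 72) / (66 * 63) = 3240 / 4158
OR = 0.7792

0.7792


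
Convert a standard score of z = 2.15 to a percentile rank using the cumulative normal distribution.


CDF(z) = 0.5 * (1 + erf(z/sqrt(2)))
erf(1.5203) = 0.9684
CDF = 0.9842
Percentile rank = 0.9842 * 100 = 98.42

98.42


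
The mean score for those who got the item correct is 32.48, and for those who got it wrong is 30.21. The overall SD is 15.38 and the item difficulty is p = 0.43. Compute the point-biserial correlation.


q = 1 - p = 0.57
rpb = ((M1 - M0) / SD) * sqrt(p * q)
rpb = ((32.48 - 30.21) / 15.38) * sqrt(0.43 * 0.57)
rpb = 0.0731

0.0731


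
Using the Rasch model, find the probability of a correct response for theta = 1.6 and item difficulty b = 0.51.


theta - b = 1.6 - 0.51 = 1.09
exp(-(theta - b)) = exp(-1.09) = 0.3362
P = 1 / (1 + 0.3362)
P = 0.7484

0.7484


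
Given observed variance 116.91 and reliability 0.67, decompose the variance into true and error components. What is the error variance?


var_true = rxx * var_obs = 0.67 * 116.91 = 78.3297
var_error = var_obs - var_true
var_error = 116.91 - 78.3297
var_error = 38.5803

38.5803


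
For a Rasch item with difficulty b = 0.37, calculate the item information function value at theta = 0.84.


P = 1/(1+exp(-(0.84-0.37))) = 0.6154
I = P*(1-P) = 0.6154 * 0.3846
I = 0.2367

0.2367


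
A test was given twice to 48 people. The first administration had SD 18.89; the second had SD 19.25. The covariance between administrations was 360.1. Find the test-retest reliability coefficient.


r = cov(X,Y) / (SD_X * SD_Y)
r = 360.1 / (18.89 * 19.25)
r = 360.1 / 363.6325
r = 0.9903

0.9903


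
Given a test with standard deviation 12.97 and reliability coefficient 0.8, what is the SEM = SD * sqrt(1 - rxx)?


SEM = SD * sqrt(1 - rxx)
SEM = 12.97 * sqrt(1 - 0.8)
SEM = 12.97 * sqrt(0.2) = 12.97 * 0.447214
SEM = 5.8004

5.8004


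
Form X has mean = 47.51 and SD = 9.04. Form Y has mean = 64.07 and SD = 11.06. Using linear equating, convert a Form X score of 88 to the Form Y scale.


slope = SD_Y / SD_X = 11.06 / 9.04 ~ 1.2235
intercept = mean_Y - slope * mean_X = 64.07 - (11.06 / 9.04) * 47.51 ~ 5.9438
Y = slope * X + intercept. To avoid rounding drift from the rounded slope/intercept, evaluate the equivalent form Y = mean_Y + SD_Y * (X - mean_X) / SD_X at full precision:
Y = 64.07 + 11.06 * (88 - 47.51) / 9.04
Y = 64.07 + 11.06 * 40.49 / 9.04
Y = 64.07 + 447.8194 / 9.04
Y = 64.07 + 49.5375
Y = 113.6075

113.6075
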